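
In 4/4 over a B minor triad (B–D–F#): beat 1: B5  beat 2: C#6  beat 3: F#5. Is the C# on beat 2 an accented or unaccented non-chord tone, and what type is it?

Unaccented escape tone.

The harmony at that moment is B minor triad (B, D, F#); C#6 is not a chord tone.
It is approached by step up from B5 and left by leap down to F#5.
Step in, leap out — an escape tone.
It falls on a weak beat, so it is unaccented.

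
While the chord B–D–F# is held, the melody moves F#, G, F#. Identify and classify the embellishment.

G is a neighbor tone.

The harmony at that moment is B minor triad (B, D, F#); G is not a chord tone.
It is approached by step up from F# and left by step down to F#.
Step away and step back to the same note — a neighbor tone (upper neighbor).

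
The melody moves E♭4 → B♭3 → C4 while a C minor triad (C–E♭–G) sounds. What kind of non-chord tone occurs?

The harmony at that moment is C minor triad (C, E♭, G); B♭3 is not a chord tone.
It is approached by leap down from E♭4 and left by step up to C4.
Leap in, step out — an appoggiatura.

B♭3 is an appoggiatura.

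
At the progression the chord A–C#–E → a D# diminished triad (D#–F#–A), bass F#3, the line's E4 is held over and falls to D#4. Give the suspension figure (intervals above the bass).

7–6 suspension.

At the second chord the bass is F#3. The suspended E4 lies a seventh above the bass; after resolving down by step to D#4, the interval above the bass becomes a sixth.
Suspension figures are named by those two intervals: 7–6.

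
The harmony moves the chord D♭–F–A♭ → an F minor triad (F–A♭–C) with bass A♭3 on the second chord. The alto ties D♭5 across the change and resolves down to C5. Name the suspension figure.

At the second chord the bass is A♭3. The suspended D♭5 lies a fourth above the bass; after resolving down by step to C5, the interval above the bass becomes a third.
Suspension figures are named by those two intervals: 4–3.

4–3 suspension.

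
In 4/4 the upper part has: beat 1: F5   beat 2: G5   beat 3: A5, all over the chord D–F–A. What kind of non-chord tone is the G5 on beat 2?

The harmony at that moment is D minor triad (D, F, A); G5 is not a chord tone.
It is approached by step up from F5 and left by step up to A5.
Step in, step out in the same direction — a passing tone.

Passing tone.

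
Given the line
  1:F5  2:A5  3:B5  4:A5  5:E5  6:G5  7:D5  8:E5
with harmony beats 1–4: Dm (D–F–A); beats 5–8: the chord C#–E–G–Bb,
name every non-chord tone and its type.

The harmony at that moment is D minor triad (D, F, A); B5 is not a chord tone.
It is approached by step up from A5 and left by step down to A5.
Step away and step back to the same note — a neighbor tone (upper neighbor).
The harmony at that moment is C# diminished seventh chord (C#, E, G, Bb); D5 is not a chord tone.
It is approached by leap down from G5 and left by step up to E5.
Leap in, step out — an appoggiatura.

B5 (beat 3) — neighbor tone; D5 (beat 7) — appoggiatura.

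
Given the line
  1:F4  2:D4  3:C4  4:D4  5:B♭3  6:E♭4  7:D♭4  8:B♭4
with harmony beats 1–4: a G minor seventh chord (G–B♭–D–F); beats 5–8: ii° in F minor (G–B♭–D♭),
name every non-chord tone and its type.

C4 (beat 3) — neighbor tone; E♭4 (beat 6) — appoggiatura.

The harmony at that moment is G minor seventh chord (G, B♭, D, F); C4 is not a chord tone.
It is approached by step down from D4 and left by step up to D4.
Step away and step back to the same note — a neighbor tone (lower neighbor).
The harmony at that moment is G diminished triad (G, B♭, D♭); E♭4 is not a chord tone.
It is approached by leap up from B♭3 and left by step down to D♭4.
Leap in, step out — an appoggiatura.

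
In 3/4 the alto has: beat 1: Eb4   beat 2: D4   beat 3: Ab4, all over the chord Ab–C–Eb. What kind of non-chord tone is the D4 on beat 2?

The harmony at that moment is Ab major triad (Ab, C, Eb); D4 is not a chord tone.
It is approached by step down from Eb4 and left by leap up to Ab4.
Step in, leap out, on a weak beat — an escape tone.

Escape tone.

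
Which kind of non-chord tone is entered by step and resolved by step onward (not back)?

Passing tone.

Approach: by step. Departure: by step, continuing in the same direction.
Stepwise on both sides with no change of direction means the note fills in the space between two different chord tones — a passing tone. (Had it turned back to its starting note it would be a neighbor tone instead.)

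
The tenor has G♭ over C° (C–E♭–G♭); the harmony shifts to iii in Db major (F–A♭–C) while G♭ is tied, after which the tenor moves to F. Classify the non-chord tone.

The harmony at that moment is F minor triad (F, A♭, C); G♭ is not a chord tone.
It is held over (the same pitch as the preceding G♭) and left by step down to F.
Held over from the previous chord and resolving down by step — a suspension.

G♭ is a suspension.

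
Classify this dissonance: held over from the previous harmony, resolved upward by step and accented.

Approach: by preparation — the pitch is first a chord tone, then held (tied or repeated) while the harmony changes under it. Departure: up by step. Metric position: strong.
A prepared dissonance that resolves upward by step — a retardation. (The same figure resolving downward would be a suspension.)

Retardation.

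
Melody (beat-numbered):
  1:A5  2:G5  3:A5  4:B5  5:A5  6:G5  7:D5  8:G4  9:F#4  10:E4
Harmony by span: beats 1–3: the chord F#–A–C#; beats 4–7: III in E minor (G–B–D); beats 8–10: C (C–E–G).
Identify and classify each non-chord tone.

G5 (beat 2) — neighbor tone; A5 (beat 5) — passing tone; F#4 (beat 9) — passing tone.

The harmony at that moment is F# minor triad (F#, A, C#); G5 is not a chord tone.
It is approached by step down from A5 and left by step up to A5.
Step away and step back to the same note — a neighbor tone (lower neighbor).
The harmony at that moment is G major triad (G, B, D); A5 is not a chord tone.
It is approached by step down from B5 and left by step down to G5.
Step in, step out in the same direction — a passing tone.
The harmony at that moment is C major triad (C, E, G); F#4 is not a chord tone.
It is approached by step down from G4 and left by step down to E4.
Step in, step out in the same direction — a passing tone.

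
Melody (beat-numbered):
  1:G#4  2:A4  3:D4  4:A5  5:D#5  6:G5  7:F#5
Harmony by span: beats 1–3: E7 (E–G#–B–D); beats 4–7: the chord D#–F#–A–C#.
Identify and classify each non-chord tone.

A4 (beat 2) — escape tone; G5 (beat 6) — appoggiatura.

The harmony at that moment is E dominant seventh chord (E, G#, B, D); A4 is not a chord tone.
It is approached by step up from G#4 and left by leap down to D4.
Step in, leap out — an escape tone.
The harmony at that moment is D# half-diminished seventh chord (D#, F#, A, C#); G5 is not a chord tone.
It is approached by leap up from D#5 and left by step down to F#5.
Leap in, step out — an appoggiatura.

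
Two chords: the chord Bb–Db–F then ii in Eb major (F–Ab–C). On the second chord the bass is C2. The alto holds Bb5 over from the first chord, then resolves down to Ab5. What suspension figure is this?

7–6 suspension.

At the second chord the bass is C2. The suspended Bb5 lies a seventh above the bass; after resolving down by step to Ab5, the interval above the bass becomes a sixth.
Suspension figures are named by those two intervals: 7–6.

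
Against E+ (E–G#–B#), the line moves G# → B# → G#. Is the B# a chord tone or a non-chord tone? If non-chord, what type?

Chord tone (the fifth of E augmented triad).

E augmented triad contains E, G#, B#; B# is the fifth, so it is a chord tone.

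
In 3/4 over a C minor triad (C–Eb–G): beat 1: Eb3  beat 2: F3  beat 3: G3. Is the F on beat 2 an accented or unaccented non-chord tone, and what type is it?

Unaccented passing tone.

The harmony at that moment is C minor triad (C, Eb, G); F3 is not a chord tone.
It is approached by step up from Eb3 and left by step up to G3.
Step in, step out in the same direction — a passing tone.
It falls on a weak beat, so it is unaccented.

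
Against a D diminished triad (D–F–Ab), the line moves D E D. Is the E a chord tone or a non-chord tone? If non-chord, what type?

Non-chord tone — a neighbor tone.

The harmony at that moment is D diminished triad (D, F, Ab); E is not a chord tone.
It is approached by step up from D and left by step down to D.
Step away and step back to the same note — a neighbor tone (upper neighbor).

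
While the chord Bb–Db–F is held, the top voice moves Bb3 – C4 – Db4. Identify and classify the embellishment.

C4 is a passing tone.

The harmony at that moment is Bb minor triad (Bb, Db, F); C4 is not a chord tone.
It is approached by step up from Bb3 and left by step up to Db4.
Step in, step out in the same direction — a passing tone.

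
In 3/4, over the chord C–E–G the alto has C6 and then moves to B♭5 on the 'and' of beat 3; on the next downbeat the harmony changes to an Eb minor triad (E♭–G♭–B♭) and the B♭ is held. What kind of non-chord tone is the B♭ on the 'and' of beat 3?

The harmony at that moment is C major triad (C, E, G); B♭5 is not a chord tone.
It is approached by step down from C6 and then sustained as the same pitch into the next harmony.
Arriving early and becoming a chord tone when the harmony changes — an anticipation.

Anticipation.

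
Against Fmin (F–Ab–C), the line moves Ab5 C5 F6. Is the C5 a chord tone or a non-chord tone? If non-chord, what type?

Chord tone (the fifth of F minor triad).

F minor triad contains F, Ab, C; C is the fifth, so it is a chord tone.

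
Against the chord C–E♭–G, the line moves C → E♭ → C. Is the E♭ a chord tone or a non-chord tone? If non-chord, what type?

C minor triad contains C, E♭, G; E♭ is the third, so it is a chord tone.

Chord tone (the third of C minor triad).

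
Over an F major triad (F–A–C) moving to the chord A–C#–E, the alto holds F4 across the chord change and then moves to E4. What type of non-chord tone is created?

F4 is a suspension.

The harmony at that moment is A major triad (A, C#, E); F4 is not a chord tone.
It is held over (the same pitch as the preceding F4) and left by step down to E4.
Held over from the previous chord and resolving down by step — a suspension.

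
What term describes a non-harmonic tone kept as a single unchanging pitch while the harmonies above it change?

Approach: none. Departure: none — a single pitch is sustained while the chords change around it, passing through harmonies that do not contain it.
No melodic motion at all; the dissonance is created entirely by the moving harmonies against the stationary note — a pedal tone (pedal point).

Pedal tone.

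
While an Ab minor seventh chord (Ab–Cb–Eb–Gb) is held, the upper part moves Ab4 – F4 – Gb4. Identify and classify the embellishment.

The harmony at that moment is Ab minor seventh chord (Ab, Cb, Eb, Gb); F4 is not a chord tone.
It is approached by leap down from Ab4 and left by step up to Gb4.
Leap in, step out — an appoggiatura.

F4 is an appoggiatura.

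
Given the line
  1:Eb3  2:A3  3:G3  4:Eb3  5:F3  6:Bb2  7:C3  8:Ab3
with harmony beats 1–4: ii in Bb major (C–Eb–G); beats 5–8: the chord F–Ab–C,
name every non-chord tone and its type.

The harmony at that moment is C minor triad (C, Eb, G); A3 is not a chord tone.
It is approached by leap up from Eb3 and left by step down to G3.
Leap in, step out — an appoggiatura.
The harmony at that moment is F minor triad (F, Ab, C); Bb2 is not a chord tone.
It is approached by leap down from F3 and left by step up to C3.
Leap in, step out — an appoggiatura.

A3 (beat 2) — appoggiatura; Bb2 (beat 6) — appoggiatura.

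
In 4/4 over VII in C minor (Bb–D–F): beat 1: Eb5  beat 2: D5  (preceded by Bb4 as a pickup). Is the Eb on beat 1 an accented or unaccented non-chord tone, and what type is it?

The harmony at that moment is Bb major triad (Bb, D, F); Eb5 is not a chord tone.
It is approached by leap up from Bb4 and left by step down to D5.
Leap in, step out — an appoggiatura.
It falls on the downbeat, so it is accented.

Accented appoggiatura.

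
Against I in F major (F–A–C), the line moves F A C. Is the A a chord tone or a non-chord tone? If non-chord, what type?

F major triad contains F, A, C; A is the third, so it is a chord tone.

Chord tone (the third of F major triad).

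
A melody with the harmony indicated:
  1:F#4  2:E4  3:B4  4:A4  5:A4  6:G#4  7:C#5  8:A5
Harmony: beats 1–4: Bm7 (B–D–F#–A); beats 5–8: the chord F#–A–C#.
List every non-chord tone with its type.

E4 (beat 2) — escape tone; G#4 (beat 6) — escape tone.

The harmony at that moment is B minor seventh chord (B, D, F#, A); E4 is not a chord tone.
It is approached by step down from F#4 and left by leap up to B4.
Step in, leap out — an escape tone.
The harmony at that moment is F# minor triad (F#, A, C#); G#4 is not a chord tone.
It is approached by step down from A4 and left by leap up to C#5.
Step in, leap out — an escape tone.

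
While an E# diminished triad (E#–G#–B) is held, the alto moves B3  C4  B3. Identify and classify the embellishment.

The harmony at that moment is E# diminished triad (E#, G#, B); C4 is not a chord tone.
It is approached by step up from B3 and left by step down to B3.
Step away and step back to the same note — a neighbor tone (upper neighbor).

C4 is a neighbor tone.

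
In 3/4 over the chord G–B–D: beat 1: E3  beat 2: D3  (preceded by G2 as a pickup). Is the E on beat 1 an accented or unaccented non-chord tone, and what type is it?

The harmony at that moment is G major triad (G, B, D); E3 is not a chord tone.
It is approached by leap up from G2 and left by step down to D3.
Leap in, step out — an appoggiatura.
It falls on the downbeat, so it is accented.

Accented appoggiatura.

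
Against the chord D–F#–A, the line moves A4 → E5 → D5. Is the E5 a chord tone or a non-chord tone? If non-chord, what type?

Non-chord tone — an appoggiatura.

The harmony at that moment is D major triad (D, F#, A); E5 is not a chord tone.
It is approached by leap up from A4 and left by step down to D5.
Leap in, step out — an appoggiatura.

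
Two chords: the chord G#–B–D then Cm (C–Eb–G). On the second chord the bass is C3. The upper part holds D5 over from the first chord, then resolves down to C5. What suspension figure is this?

At the second chord the bass is C3. The suspended D5 lies a ninth above the bass; after resolving down by step to C5, the interval above the bass becomes an octave.
Suspension figures are named by those two intervals: 9–8.

9–8 suspension.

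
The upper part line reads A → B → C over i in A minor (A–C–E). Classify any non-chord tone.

B is a passing tone.

The harmony at that moment is A minor triad (A, C, E); B is not a chord tone.
It is approached by step up from A and left by step up to C.
Step in, step out in the same direction — a passing tone.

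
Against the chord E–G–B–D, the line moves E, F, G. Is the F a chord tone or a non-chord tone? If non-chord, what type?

The harmony at that moment is E minor seventh chord (E, G, B, D); F is not a chord tone.
It is approached by step up from E and left by step up to G.
Step in, step out in the same direction — a passing tone.

Non-chord tone — a passing tone.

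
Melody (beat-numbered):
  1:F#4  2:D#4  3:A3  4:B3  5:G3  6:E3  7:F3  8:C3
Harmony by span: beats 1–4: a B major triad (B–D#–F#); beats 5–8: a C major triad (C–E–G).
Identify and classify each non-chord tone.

The harmony at that moment is B major triad (B, D#, F#); A3 is not a chord tone.
It is approached by leap down from D#4 and left by step up to B3.
Leap in, step out — an appoggiatura.
The harmony at that moment is C major triad (C, E, G); F3 is not a chord tone.
It is approached by step up from E3 and left by leap down to C3.
Step in, leap out — an escape tone.

A3 (beat 3) — appoggiatura; F3 (beat 7) — escape tone.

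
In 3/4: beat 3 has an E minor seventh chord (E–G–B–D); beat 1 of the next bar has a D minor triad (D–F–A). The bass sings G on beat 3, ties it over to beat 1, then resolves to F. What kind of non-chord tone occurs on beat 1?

Suspension.

The harmony at that moment is D minor triad (D, F, A); G is not a chord tone.
It is held over (the same pitch as the preceding G) and left by step down to F.
Held over from the previous chord and resolving down by step — a suspension.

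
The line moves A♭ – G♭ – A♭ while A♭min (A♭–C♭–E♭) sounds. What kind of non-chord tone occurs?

The harmony at that moment is A♭ minor triad (A♭, C♭, E♭); G♭ is not a chord tone.
It is approached by step down from A♭ and left by step up to A♭.
Step away and step back to the same note — a neighbor tone (lower neighbor).

G♭ is a neighbor tone.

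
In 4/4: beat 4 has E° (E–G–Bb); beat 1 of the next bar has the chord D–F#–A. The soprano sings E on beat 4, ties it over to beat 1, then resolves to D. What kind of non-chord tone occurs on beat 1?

Suspension.

The harmony at that moment is D major triad (D, F#, A); E is not a chord tone.
It is held over (the same pitch as the preceding E) and left by step down to D.
Held over from the previous chord and resolving down by step — a suspension.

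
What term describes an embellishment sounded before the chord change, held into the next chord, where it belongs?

Anticipation.

Approach: ahead of the chord change (typically by step), so it is dissonant against the current harmony. Departure: none — the same pitch is restated or held and is a chord tone of the new harmony.
Dissonant first, consonant once the harmony catches up: the note simply arrives early — an anticipation. (The reverse timing, consonant first and dissonant after the change, would be a suspension or retardation.)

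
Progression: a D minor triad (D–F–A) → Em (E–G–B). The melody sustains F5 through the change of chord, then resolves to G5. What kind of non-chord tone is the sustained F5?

The harmony at that moment is E minor triad (E, G, B); F5 is not a chord tone.
It is held over (the same pitch as the preceding F5) and left by step up to G5.
Held over from the previous chord and resolving up by step — a retardation.

F5 is a retardation.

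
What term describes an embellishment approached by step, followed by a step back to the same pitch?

Neighbor tone.

Approach: by step. Departure: by step in the opposite direction, back to the starting pitch.
Stepwise on both sides but reversing to return to the same chord tone — a neighbor tone. (Had it continued onward in the same direction it would be a passing tone instead.)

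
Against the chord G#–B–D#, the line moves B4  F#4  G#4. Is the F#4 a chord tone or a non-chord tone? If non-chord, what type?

Non-chord tone — an appoggiatura.

The harmony at that moment is G# minor triad (G#, B, D#); F#4 is not a chord tone.
It is approached by leap down from B4 and left by step up to G#4.
Leap in, step out — an appoggiatura.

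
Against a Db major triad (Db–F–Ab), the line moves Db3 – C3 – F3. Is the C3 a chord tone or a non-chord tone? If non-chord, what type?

The harmony at that moment is Db major triad (Db, F, Ab); C3 is not a chord tone.
It is approached by step down from Db3 and left by leap up to F3.
Step in, leap out — an escape tone.

Non-chord tone — an escape tone.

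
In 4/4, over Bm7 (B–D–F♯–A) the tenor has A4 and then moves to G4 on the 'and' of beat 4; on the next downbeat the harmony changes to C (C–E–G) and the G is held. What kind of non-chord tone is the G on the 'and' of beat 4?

The harmony at that moment is B minor seventh chord (B, D, F♯, A); G4 is not a chord tone.
It is approached by step down from A4 and then sustained as the same pitch into the next harmony.
Arriving early and becoming a chord tone when the harmony changes — an anticipation.

Anticipation.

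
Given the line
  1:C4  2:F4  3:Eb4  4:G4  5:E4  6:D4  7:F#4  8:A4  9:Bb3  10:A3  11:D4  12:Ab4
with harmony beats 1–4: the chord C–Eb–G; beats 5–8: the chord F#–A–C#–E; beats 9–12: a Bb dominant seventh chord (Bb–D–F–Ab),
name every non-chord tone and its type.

The harmony at that moment is C minor triad (C, Eb, G); F4 is not a chord tone.
It is approached by leap up from C4 and left by step down to Eb4.
Leap in, step out — an appoggiatura.
The harmony at that moment is F# minor seventh chord (F#, A, C#, E); D4 is not a chord tone.
It is approached by step down from E4 and left by leap up to F#4.
Step in, leap out — an escape tone.
The harmony at that moment is Bb dominant seventh chord (Bb, D, F, Ab); A3 is not a chord tone.
It is approached by step down from Bb3 and left by leap up to D4.
Step in, leap out — an escape tone.

F4 (beat 2) — appoggiatura; D4 (beat 6) — escape tone; A3 (beat 10) — escape tone.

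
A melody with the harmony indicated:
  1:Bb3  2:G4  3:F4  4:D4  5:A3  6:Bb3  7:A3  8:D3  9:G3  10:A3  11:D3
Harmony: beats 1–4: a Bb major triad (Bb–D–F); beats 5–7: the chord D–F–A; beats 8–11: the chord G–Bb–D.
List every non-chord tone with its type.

G4 (beat 2) — appoggiatura; Bb3 (beat 6) — neighbor tone; A3 (beat 10) — escape tone.

The harmony at that moment is Bb major triad (Bb, D, F); G4 is not a chord tone.
It is approached by leap up from Bb3 and left by step down to F4.
Leap in, step out — an appoggiatura.
The harmony at that moment is D minor triad (D, F, A); Bb3 is not a chord tone.
It is approached by step up from A3 and left by step down to A3.
Step away and step back to the same note — a neighbor tone (upper neighbor).
The harmony at that moment is G minor triad (G, Bb, D); A3 is not a chord tone.
It is approached by step up from G3 and left by leap down to D3.
Step in, leap out — an escape tone.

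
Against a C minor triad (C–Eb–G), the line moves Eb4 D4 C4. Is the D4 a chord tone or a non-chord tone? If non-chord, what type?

The harmony at that moment is C minor triad (C, Eb, G); D4 is not a chord tone.
It is approached by step down from Eb4 and left by step down to C4.
Step in, step out in the same direction — a passing tone.

Non-chord tone — a passing tone.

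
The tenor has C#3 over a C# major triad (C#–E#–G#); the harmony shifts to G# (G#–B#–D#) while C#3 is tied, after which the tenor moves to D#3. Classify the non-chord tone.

C#3 is a retardation.

The harmony at that moment is G# major triad (G#, B#, D#); C#3 is not a chord tone.
It is held over (the same pitch as the preceding C#3) and left by step up to D#3.
Held over from the previous chord and resolving up by step — a retardation.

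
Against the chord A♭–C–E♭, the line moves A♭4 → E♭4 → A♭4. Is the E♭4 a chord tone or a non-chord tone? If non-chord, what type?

Chord tone (the fifth of Ab major triad).

Ab major triad contains A♭, C, E♭; E♭ is the fifth, so it is a chord tone.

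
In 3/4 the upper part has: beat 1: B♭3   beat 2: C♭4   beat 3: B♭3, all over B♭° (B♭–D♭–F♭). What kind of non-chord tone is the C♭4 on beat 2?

Upper neighbor tone.

The harmony at that moment is B♭ diminished triad (B♭, D♭, F♭); C♭4 is not a chord tone.
It is approached by step up from B♭3 and left by step down to B♭3.
Step away and step back to the same note — a neighbor tone (upper neighbor).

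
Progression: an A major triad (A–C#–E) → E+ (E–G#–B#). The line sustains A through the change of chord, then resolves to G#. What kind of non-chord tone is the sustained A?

A is a suspension.

The harmony at that moment is E augmented triad (E, G#, B#); A is not a chord tone.
It is held over (the same pitch as the preceding A) and left by step down to G#.
Held over from the previous chord and resolving down by step — a suspension.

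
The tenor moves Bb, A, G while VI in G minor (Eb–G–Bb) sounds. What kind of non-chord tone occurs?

A is a passing tone.

The harmony at that moment is Eb major triad (Eb, G, Bb); A is not a chord tone.
It is approached by step down from Bb and left by step down to G.
Step in, step out in the same direction — a passing tone.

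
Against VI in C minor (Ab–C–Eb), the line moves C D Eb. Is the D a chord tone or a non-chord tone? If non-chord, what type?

Non-chord tone — a passing tone.

The harmony at that moment is Ab major triad (Ab, C, Eb); D is not a chord tone.
It is approached by step up from C and left by step up to Eb.
Step in, step out in the same direction — a passing tone.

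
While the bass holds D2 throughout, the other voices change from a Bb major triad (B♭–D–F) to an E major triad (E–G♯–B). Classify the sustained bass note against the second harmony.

Pedal tone (pedal point).

The harmony at that moment is E major triad (E, G♯, B); D2 is not a chord tone.
It is held over (the same pitch as the preceding D2) and then sustained as the same pitch into the next harmony.
Sustained through a change of harmony — a pedal tone.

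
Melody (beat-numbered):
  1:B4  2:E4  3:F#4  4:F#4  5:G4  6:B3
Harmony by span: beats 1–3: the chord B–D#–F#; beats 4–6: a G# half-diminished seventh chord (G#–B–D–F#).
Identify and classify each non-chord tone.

E4 (beat 2) — appoggiatura; G4 (beat 5) — escape tone.

The harmony at that moment is B major triad (B, D#, F#); E4 is not a chord tone.
It is approached by leap down from B4 and left by step up to F#4.
Leap in, step out — an appoggiatura.
The harmony at that moment is G# half-diminished seventh chord (G#, B, D, F#); G4 is not a chord tone.
It is approached by step up from F#4 and left by leap down to B3.
Step in, leap out — an escape tone.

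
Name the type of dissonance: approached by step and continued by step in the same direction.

Approach: by step. Departure: by step, continuing in the same direction.
Stepwise on both sides with no change of direction means the note fills in the space between two different chord tones — a passing tone. (Had it turned back to its starting note it would be a neighbor tone instead.)

Passing tone.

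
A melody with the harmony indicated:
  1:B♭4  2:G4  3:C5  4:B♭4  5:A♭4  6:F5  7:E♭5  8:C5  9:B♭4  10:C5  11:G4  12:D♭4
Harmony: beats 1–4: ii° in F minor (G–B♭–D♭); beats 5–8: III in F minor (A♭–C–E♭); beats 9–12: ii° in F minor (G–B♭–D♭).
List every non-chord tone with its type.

The harmony at that moment is G diminished triad (G, B♭, D♭); C5 is not a chord tone.
It is approached by leap up from G4 and left by step down to B♭4.
Leap in, step out — an appoggiatura.
The harmony at that moment is A♭ major triad (A♭, C, E♭); F5 is not a chord tone.
It is approached by leap up from A♭4 and left by step down to E♭5.
Leap in, step out — an appoggiatura.
The harmony at that moment is G diminished triad (G, B♭, D♭); C5 is not a chord tone.
It is approached by step up from B♭4 and left by leap down to G4.
Step in, leap out — an escape tone.

C5 (beat 3) — appoggiatura; F5 (beat 6) — appoggiatura; C5 (beat 10) — escape tone.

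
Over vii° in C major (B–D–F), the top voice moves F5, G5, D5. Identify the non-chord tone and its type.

The harmony at that moment is B diminished triad (B, D, F); G5 is not a chord tone.
It is approached by step up from F5 and left by leap down to D5.
Step in, leap out — an escape tone.

G5 is an escape tone.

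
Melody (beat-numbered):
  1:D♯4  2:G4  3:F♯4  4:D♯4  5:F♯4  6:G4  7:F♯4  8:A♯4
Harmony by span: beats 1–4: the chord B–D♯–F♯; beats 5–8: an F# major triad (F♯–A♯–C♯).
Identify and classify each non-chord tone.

The harmony at that moment is B major triad (B, D♯, F♯); G4 is not a chord tone.
It is approached by leap up from D♯4 and left by step down to F♯4.
Leap in, step out — an appoggiatura.
The harmony at that moment is F♯ major triad (F♯, A♯, C♯); G4 is not a chord tone.
It is approached by step up from F♯4 and left by step down to F♯4.
Step away and step back to the same note — a neighbor tone (upper neighbor).

G4 (beat 2) — appoggiatura; G4 (beat 6) — neighbor tone.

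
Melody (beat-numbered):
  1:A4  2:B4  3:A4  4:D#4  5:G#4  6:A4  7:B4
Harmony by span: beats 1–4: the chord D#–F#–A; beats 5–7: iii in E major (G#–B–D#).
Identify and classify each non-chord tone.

B4 (beat 2) — neighbor tone; A4 (beat 6) — passing tone.

The harmony at that moment is D# diminished triad (D#, F#, A); B4 is not a chord tone.
It is approached by step up from A4 and left by step down to A4.
Step away and step back to the same note — a neighbor tone (upper neighbor).
The harmony at that moment is G# minor triad (G#, B, D#); A4 is not a chord tone.
It is approached by step up from G#4 and left by step up to B4.
Step in, step out in the same direction — a passing tone.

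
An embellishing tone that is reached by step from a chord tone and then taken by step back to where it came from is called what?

Approach: by step. Departure: by step in the opposite direction, back to the starting pitch.
Stepwise on both sides but reversing to return to the same chord tone — a neighbor tone. (Had it continued onward in the same direction it would be a passing tone instead.)

Neighbor tone.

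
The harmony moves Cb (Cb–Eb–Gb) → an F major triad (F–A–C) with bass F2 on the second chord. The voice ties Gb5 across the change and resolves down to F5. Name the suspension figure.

At the second chord the bass is F2. The suspended Gb5 lies a ninth above the bass; after resolving down by step to F5, the interval above the bass becomes an octave.
Suspension figures are named by those two intervals: 9–8.

9–8 suspension.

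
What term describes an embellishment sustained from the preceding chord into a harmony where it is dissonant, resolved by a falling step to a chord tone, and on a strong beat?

Approach: by preparation — the pitch is first a chord tone, then held (tied or repeated) while the harmony changes under it. Departure: down by step. Metric position: strong.
A prepared dissonance that resolves downward by step — a suspension. (The same figure resolving upward would be a retardation.)

Suspension.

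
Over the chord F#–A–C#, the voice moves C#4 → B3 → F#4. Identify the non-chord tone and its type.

B3 is an escape tone.

The harmony at that moment is F# minor triad (F#, A, C#); B3 is not a chord tone.
It is approached by step down from C#4 and left by leap up to F#4.
Step in, leap out — an escape tone.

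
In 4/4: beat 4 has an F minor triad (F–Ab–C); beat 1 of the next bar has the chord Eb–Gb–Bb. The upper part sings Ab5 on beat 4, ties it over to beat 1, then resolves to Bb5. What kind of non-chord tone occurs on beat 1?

The harmony at that moment is Eb minor triad (Eb, Gb, Bb); Ab5 is not a chord tone.
It is held over (the same pitch as the preceding Ab5) and left by step up to Bb5.
Held over from the previous chord and resolving up by step — a retardation.

Retardation.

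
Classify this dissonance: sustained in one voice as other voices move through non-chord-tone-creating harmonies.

Approach: none. Departure: none — a single pitch is sustained while the chords change around it, passing through harmonies that do not contain it.
No melodic motion at all; the dissonance is created entirely by the moving harmonies against the stationary note — a pedal tone (pedal point).

Pedal tone.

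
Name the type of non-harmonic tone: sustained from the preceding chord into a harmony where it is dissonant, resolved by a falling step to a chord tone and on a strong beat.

Suspension.

Approach: by preparation — the pitch is first a chord tone, then held (tied or repeated) while the harmony changes under it. Departure: down by step. Metric position: strong.
A prepared dissonance that resolves downward by step — a suspension. (The same figure resolving upward would be a retardation.)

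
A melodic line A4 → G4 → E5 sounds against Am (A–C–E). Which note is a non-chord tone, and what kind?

G4 is an escape tone.

The harmony at that moment is A minor triad (A, C, E); G4 is not a chord tone.
It is approached by step down from A4 and left by leap up to E5.
Step in, leap out — an escape tone.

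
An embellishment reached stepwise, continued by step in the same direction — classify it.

Passing tone.

Approach: by step. Departure: by step, continuing in the same direction.
Stepwise on both sides with no change of direction means the note fills in the space between two different chord tones — a passing tone. (Had it turned back to its starting note it would be a neighbor tone instead.)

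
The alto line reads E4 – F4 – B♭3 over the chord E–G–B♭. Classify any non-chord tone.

F4 is an escape tone.

The harmony at that moment is E diminished triad (E, G, B♭); F4 is not a chord tone.
It is approached by step up from E4 and left by leap down to B♭3.
Step in, leap out — an escape tone.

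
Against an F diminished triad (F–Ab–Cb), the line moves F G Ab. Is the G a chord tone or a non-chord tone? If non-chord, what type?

The harmony at that moment is F diminished triad (F, Ab, Cb); G is not a chord tone.
It is approached by step up from F and left by step up to Ab.
Step in, step out in the same direction — a passing tone.

Non-chord tone — a passing tone.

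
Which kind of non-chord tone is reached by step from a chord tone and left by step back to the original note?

Neighbor tone.

Approach: by step. Departure: by step in the opposite direction, back to the starting pitch.
Stepwise on both sides but reversing to return to the same chord tone — a neighbor tone. (Had it continued onward in the same direction it would be a passing tone instead.)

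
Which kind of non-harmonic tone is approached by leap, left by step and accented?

Approach: by leap. Departure: by step. Metric position: strong.
Leap in, step out, in a metrically strong position — an appoggiatura. (It is the mirror image of the escape tone, which steps in and leaps out from a weak position.)

Appoggiatura.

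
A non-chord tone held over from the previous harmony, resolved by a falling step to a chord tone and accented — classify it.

Suspension.

Approach: by preparation — the pitch is first a chord tone, then held (tied or repeated) while the harmony changes under it. Departure: down by step. Metric position: strong.
A prepared dissonance that resolves downward by step — a suspension. (The same figure resolving upward would be a retardation.)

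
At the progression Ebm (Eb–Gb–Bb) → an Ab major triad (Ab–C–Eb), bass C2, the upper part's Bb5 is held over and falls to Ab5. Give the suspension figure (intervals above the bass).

At the second chord the bass is C2. The suspended Bb5 lies a seventh above the bass; after resolving down by step to Ab5, the interval above the bass becomes a sixth.
Suspension figures are named by those two intervals: 7–6.

7–6 suspension.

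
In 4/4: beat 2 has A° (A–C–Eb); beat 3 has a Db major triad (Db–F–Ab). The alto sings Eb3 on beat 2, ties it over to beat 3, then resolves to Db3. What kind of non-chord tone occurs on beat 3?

Suspension.

The harmony at that moment is Db major triad (Db, F, Ab); Eb3 is not a chord tone.
It is held over (the same pitch as the preceding Eb3) and left by step down to Db3.
Held over from the previous chord and resolving down by step — a suspension.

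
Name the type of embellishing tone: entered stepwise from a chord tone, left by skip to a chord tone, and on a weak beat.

Escape tone.

Approach: by step. Departure: by leap. Metric position: weak.
Step in, leap out, from a weak position — an escape tone (échappée). (It is the mirror image of the appoggiatura, which leaps in and steps out on a strong beat.)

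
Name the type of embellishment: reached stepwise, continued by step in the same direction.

Passing tone.

Approach: by step. Departure: by step, continuing in the same direction.
Stepwise on both sides with no change of direction means the note fills in the space between two different chord tones — a passing tone. (Had it turned back to its starting note it would be a neighbor tone instead.)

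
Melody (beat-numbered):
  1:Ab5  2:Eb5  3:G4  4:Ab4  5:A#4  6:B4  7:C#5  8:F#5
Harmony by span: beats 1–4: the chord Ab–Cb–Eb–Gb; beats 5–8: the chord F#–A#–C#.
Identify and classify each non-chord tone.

The harmony at that moment is Ab minor seventh chord (Ab, Cb, Eb, Gb); G4 is not a chord tone.
It is approached by leap down from Eb5 and left by step up to Ab4.
Leap in, step out — an appoggiatura.
The harmony at that moment is F# major triad (F#, A#, C#); B4 is not a chord tone.
It is approached by step up from A#4 and left by step up to C#5.
Step in, step out in the same direction — a passing tone.

G4 (beat 3) — appoggiatura; B4 (beat 6) — passing tone.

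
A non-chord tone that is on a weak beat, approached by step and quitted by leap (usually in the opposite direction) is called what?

Approach: by step. Departure: by leap. Metric position: weak.
Step in, leap out, from a weak position — an escape tone (échappée). (It is the mirror image of the appoggiatura, which leaps in and steps out on a strong beat.)

Escape tone.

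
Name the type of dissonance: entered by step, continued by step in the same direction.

Passing tone.

Approach: by step. Departure: by step, continuing in the same direction.
Stepwise on both sides with no change of direction means the note fills in the space between two different chord tones — a passing tone. (Had it turned back to its starting note it would be a neighbor tone instead.)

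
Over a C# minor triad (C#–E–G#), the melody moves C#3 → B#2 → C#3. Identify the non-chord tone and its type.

The harmony at that moment is C# minor triad (C#, E, G#); B#2 is not a chord tone.
It is approached by step down from C#3 and left by step up to C#3.
Step away and step back to the same note — a neighbor tone (lower neighbor).

B#2 is a neighbor tone.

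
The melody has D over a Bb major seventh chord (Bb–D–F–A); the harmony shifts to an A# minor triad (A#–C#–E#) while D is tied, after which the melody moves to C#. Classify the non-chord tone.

The harmony at that moment is A# minor triad (A#, C#, E#); D is not a chord tone.
It is held over (the same pitch as the preceding D) and left by step down to C#.
Held over from the previous chord and resolving down by step — a suspension.

D is a suspension.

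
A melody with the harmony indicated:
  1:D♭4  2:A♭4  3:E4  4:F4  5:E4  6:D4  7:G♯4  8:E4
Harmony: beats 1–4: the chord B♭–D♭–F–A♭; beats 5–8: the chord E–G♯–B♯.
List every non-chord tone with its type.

E4 (beat 3) — appoggiatura; D4 (beat 6) — escape tone.

The harmony at that moment is B♭ minor seventh chord (B♭, D♭, F, A♭); E4 is not a chord tone.
It is approached by leap down from A♭4 and left by step up to F4.
Leap in, step out — an appoggiatura.
The harmony at that moment is E augmented triad (E, G♯, B♯); D4 is not a chord tone.
It is approached by step down from E4 and left by leap up to G♯4.
Step in, leap out — an escape tone.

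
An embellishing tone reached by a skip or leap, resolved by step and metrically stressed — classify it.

Appoggiatura.

Approach: by leap. Departure: by step. Metric position: strong.
Leap in, step out, in a metrically strong position — an appoggiatura. (It is the mirror image of the escape tone, which steps in and leaps out from a weak position.)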